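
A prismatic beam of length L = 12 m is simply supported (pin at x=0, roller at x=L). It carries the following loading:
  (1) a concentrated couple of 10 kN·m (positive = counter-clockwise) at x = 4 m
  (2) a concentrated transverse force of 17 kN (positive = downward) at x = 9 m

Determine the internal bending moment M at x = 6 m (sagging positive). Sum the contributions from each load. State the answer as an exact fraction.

M(6) = 41/2 kN·m

Load 1 — applied couple M₀=10 kN·m at a=4 m (b=L-a=8):
  M_1 = M₀x/L - M₀  [x>a] = 10·6/12 - 10 = -5 kN·m
Load 2 — point force P=17 kN at a=9 m (b=L-a=3):
  M_2 = Pbx/L  [x≤a] = 17·3·6/12 = 51/2 kN·m
Superposition: M = Σ M_i = 41/2 kN·m ≈ 20.500000 kN·m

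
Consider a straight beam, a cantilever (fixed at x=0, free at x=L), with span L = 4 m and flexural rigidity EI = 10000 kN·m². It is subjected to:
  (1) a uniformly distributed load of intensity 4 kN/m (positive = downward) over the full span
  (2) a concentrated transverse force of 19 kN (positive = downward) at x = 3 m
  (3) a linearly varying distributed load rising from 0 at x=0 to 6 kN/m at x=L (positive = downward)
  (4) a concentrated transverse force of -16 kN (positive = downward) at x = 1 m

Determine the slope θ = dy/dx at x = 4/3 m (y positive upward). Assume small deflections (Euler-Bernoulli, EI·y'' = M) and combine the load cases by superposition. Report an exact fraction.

θ(4/3) = -17/1500 rad

Load 1 — uniform load w=4 kN/m over full span:
  θ_1 = -wx(x²-3Lx+3L²)/(6EI) = -4·(4/3)·((4/3)²-3·4·(4/3)+3·4²)/(6·10000) = -152/50625 rad
Load 2 — point force P=19 kN at a=3 m (b=L-a=1):
  θ_2 = -Px(2a-x)/(2EI)  [x≤a] = -19·(4/3)·(2·3-(4/3))/(2·10000) = -133/22500 rad
Load 3 — triangular load w₀=6 kN/m (0→w₀ over full span):
  θ_3 = (w₀Lx²/4-w₀L²x/3-w₀x⁴/(24L))/EI = (6·4·(4/3)²/4-6·4²·(4/3)/3-6·(4/3)⁴/(24·4))/10000 = -163/50625 rad
Load 4 — point force P=-16 kN at a=1 m (b=L-a=3):
  θ_4 = -Pa²/(2EI)  [x>a] = -(-16)·1²/(2·10000) = 1/1250 rad
Superposition: θ = Σ θ_i = -17/1500 rad ≈ -0.011333 rad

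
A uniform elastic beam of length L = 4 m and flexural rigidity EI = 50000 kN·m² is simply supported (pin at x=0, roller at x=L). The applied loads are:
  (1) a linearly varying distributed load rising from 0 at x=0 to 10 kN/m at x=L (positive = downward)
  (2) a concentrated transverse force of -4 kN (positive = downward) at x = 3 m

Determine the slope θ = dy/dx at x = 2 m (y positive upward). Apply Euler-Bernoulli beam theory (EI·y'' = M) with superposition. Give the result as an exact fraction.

θ(2) = -1/180000 rad

Load 1 — triangular load w₀=10 kN/m (0→w₀ over full span):
  θ_1 = -w₀(7L⁴-30L²x²+15x⁴)/(360LEI) = -10·(7·4⁴-30·4²·2²+15·2⁴)/(360·4·50000) = -7/450000 rad
Load 2 — point force P=-4 kN at a=3 m (b=L-a=1):
  θ_2 = -Pb(L²-b²-3x²)/(6LEI)  [x≤a] = -(-4)·1·(4²-1²-3·2²)/(6·4·50000) = 1/100000 rad
Superposition: θ = Σ θ_i = -1/180000 rad ≈ -0.000006 rad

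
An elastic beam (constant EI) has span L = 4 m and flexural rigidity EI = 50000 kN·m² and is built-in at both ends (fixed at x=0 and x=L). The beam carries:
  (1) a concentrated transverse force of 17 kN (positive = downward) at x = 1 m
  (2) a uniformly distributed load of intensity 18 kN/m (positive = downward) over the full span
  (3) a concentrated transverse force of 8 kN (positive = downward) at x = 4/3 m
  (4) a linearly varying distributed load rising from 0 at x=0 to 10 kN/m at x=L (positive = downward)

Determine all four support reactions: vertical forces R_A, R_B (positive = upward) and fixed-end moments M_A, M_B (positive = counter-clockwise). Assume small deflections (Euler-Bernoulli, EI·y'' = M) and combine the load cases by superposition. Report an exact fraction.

R_A = 53801/864 kN, M_A = 18851/432 kN·m, R_B = 47287/864 kN, M_B = -16225/432 kN·m

Load 1 — point force P=17 kN at a=1 m (b=L-a=3):
  R_A = Pb²(3a+b)/L³ = 17·3²·(3·1+3)/4³ = 459/32 kN
  M_A = Pab²/L² = 17·1·3²/4² = 153/16 kN·m
  R_B = Pa²(a+3b)/L³ = 17·1²·(1+3·3)/4³ = 85/32 kN
  M_B = -Pa²b/L² = -17·1²·3/4² = -51/16 kN·m
Load 2 — uniform load w=18 kN/m over full span:
  R_A = wL/2 = 18·4/2 = 36 kN
  M_A = wL²/12 = 18·4²/12 = 24 kN·m
  R_B = wL/2 = 18·4/2 = 36 kN
  M_B = -wL²/12 = -18·4²/12 = -24 kN·m
Load 3 — point force P=8 kN at a=4/3 m (b=L-a=8/3):
  R_A = Pb²(3a+b)/L³ = 8·(8/3)²·(3·(4/3)+(8/3))/4³ = 160/27 kN
  M_A = Pab²/L² = 8·(4/3)·(8/3)²/4² = 128/27 kN·m
  R_B = Pa²(a+3b)/L³ = 8·(4/3)²·((4/3)+3·(8/3))/4³ = 56/27 kN
  M_B = -Pa²b/L² = -8·(4/3)²·(8/3)/4² = -64/27 kN·m
Load 4 — triangular load w₀=10 kN/m (0→w₀ over full span):
  R_A = 3w₀L/20 = 3·10·4/20 = 6 kN
  M_A = w₀L²/30 = 10·4²/30 = 16/3 kN·m
  R_B = 7w₀L/20 = 7·10·4/20 = 14 kN
  M_B = -w₀L²/20 = -10·4²/20 = -8 kN·m
Superposition: R_A = 53801/864 kN, M_A = 18851/432 kN·m, R_B = 47287/864 kN, M_B = -16225/432 kN·m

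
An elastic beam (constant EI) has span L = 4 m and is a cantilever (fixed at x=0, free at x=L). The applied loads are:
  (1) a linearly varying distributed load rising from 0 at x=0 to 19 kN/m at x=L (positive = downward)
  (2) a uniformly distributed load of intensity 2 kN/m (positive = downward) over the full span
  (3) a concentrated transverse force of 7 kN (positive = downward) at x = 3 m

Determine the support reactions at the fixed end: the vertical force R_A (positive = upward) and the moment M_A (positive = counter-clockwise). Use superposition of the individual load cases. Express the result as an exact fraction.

Load 1 — triangular load w₀=19 kN/m (0→w₀ over full span):
  R_A = w₀L/2 = 19·4/2 = 38 kN
  M_A = w₀L²/3 = 19·4²/3 = 304/3 kN·m
Load 2 — uniform load w=2 kN/m over full span:
  R_A = wL = 2·4 = 8 kN
  M_A = wL²/2 = 2·4²/2 = 16 kN·m
Load 3 — point force P=7 kN at a=3 m (b=L-a=1):
  R_A = P = 7 kN
  M_A = Pa = 7·3 = 21 kN·m
Superposition: R_A = 53 kN, M_A = 415/3 kN·m

R_A = 53 kN, M_A = 415/3 kN·m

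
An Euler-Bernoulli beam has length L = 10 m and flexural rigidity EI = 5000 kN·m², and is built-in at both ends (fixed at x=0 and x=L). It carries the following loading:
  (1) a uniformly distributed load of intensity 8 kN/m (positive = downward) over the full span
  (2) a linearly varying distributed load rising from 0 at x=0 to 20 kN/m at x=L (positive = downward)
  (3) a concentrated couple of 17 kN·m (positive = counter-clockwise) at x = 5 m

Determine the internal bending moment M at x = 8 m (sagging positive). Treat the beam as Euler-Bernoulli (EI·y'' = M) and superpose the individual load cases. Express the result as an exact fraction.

Load 1 — uniform load w=8 kN/m over full span:
  M_1 = wLx/2 - wL²/12 - wx²/2 = 8·10·8/2 - 8·10²/12 - 8·8²/2 = -8/3 kN·m
Load 2 — triangular load w₀=20 kN/m (0→w₀ over full span):
  M_2 = 3w₀Lx/20 - w₀L²/30 - w₀x³/(6L) = 3·20·10·8/20 - 20·10²/30 - 20·8³/(6·10) = 8/3 kN·m
Load 3 — applied couple M₀=17 kN·m at a=5 m (b=L-a=5):
  M_3 = R_Ax - M_A - M₀  [x>a] with R_A=51/20, M_A=17/4 = (51/20)·8 - (17/4) - 17 = -17/20 kN·m
Superposition: M = Σ M_i = -17/20 kN·m ≈ -0.850000 kN·m

M(8) = -17/20 kN·m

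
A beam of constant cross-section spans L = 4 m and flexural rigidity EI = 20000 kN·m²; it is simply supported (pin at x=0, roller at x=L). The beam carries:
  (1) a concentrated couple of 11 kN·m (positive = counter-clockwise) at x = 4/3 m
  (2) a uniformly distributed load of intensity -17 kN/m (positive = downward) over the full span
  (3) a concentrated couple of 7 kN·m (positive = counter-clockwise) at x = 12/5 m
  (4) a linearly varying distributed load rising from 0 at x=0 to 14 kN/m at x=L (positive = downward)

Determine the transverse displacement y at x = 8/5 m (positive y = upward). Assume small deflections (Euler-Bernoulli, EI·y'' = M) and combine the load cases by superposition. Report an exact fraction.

Load 1 — applied couple M₀=11 kN·m at a=4/3 m (b=L-a=8/3):
  y_1 = (M₀x³/(6L)-M₀(x-a)²/2+C₁x)/EI  [x>a] with C₁=M₀(3b²-L²)/(6L)=22/9 = (11·(8/5)³/(6·4)-11·((8/5)-(4/3))²/2+(22/9)·(8/5))/20000 = 253/937500 m
Load 2 — uniform load w=-17 kN/m over full span:
  y_2 = -wx(L³-2Lx²+x³)/(24EI) = -(-17)·(8/5)·(4³-2·4·(8/5)²+(8/5)³)/(24·20000) = 1054/390625 m
Load 3 — applied couple M₀=7 kN·m at a=12/5 m (b=L-a=8/5):
  y_3 = (M₀x³/(6L)+C₁x)/EI  [x≤a] with C₁=M₀(3b²-L²)/(6L)=-182/75 = (7·(8/5)³/(6·4)+(-182/75)·(8/5))/20000 = -21/156250 m
Load 4 — triangular load w₀=14 kN/m (0→w₀ over full span):
  y_4 = -w₀x(7L⁴-10L²x²+3x⁴)/(360LEI) = -14·(8/5)·(7·4⁴-10·4²·(8/5)²+3·(8/5)⁴)/(360·4·20000) = -31948/29296875 m
Superposition: y = Σ y_i = 204283/117187500 m ≈ 0.001743 m

y(8/5) = 204283/117187500 m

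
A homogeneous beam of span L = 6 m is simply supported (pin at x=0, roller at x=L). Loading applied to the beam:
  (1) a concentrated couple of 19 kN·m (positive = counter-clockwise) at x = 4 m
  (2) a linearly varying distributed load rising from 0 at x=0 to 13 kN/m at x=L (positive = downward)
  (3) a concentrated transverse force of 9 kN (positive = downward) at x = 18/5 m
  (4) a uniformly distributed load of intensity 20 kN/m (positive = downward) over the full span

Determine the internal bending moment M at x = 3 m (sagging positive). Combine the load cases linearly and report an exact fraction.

M(3) = 2791/20 kN·m

Load 1 — applied couple M₀=19 kN·m at a=4 m (b=L-a=2):
  M_1 = M₀x/L  [x≤a] = 19·3/6 = 19/2 kN·m
Load 2 — triangular load w₀=13 kN/m (0→w₀ over full span):
  M_2 = w₀Lx/6 - w₀x³/(6L) = 13·6·3/6 - 13·3³/(6·6) = 117/4 kN·m
Load 3 — point force P=9 kN at a=18/5 m (b=L-a=12/5):
  M_3 = Pbx/L  [x≤a] = 9·(12/5)·3/6 = 54/5 kN·m
Load 4 — uniform load w=20 kN/m over full span:
  M_4 = wx(L-x)/2 = 20·3·(6-3)/2 = 90 kN·m
Superposition: M = Σ M_i = 2791/20 kN·m ≈ 139.550000 kN·m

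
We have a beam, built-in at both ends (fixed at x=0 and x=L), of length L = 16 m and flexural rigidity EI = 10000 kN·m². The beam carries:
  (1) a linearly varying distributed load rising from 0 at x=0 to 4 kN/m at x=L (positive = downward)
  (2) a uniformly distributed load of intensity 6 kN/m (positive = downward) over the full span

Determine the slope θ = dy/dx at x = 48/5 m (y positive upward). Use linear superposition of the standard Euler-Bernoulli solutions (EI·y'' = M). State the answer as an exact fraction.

Load 1 — triangular load w₀=4 kN/m (0→w₀ over full span):
  θ_1 = -w₀(2x(L-x)(L-2x)(x+2L)+x²(L-x)²)/(120LEI) = -4·(2·(48/5)·(16-(48/5))·(16-2·(48/5))·((48/5)+2·16)+(48/5)²·(16-(48/5))²)/(120·16·10000) = 1024/390625 rad
Load 2 — uniform load w=6 kN/m over full span:
  θ_2 = -wx(L-x)(L-2x)/(12EI) = -6·(48/5)·(16-(48/5))·(16-2·(48/5))/(12·10000) = 768/78125 rad
Superposition: θ = Σ θ_i = 4864/390625 rad ≈ 0.012452 rad

θ(48/5) = 4864/390625 rad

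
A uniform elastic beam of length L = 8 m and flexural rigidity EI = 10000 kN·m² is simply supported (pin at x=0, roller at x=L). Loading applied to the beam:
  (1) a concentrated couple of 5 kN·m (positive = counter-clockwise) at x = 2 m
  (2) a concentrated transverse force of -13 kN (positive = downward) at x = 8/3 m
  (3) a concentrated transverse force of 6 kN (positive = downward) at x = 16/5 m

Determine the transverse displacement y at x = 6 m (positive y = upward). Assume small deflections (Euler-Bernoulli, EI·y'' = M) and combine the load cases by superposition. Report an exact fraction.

Load 1 — applied couple M₀=5 kN·m at a=2 m (b=L-a=6):
  y_1 = (M₀x³/(6L)-M₀(x-a)²/2+C₁x)/EI  [x>a] with C₁=M₀(3b²-L²)/(6L)=55/12 = (5·6³/(6·8)-5·(6-2)²/2+(55/12)·6)/10000 = 1/1000 m
Load 2 — point force P=-13 kN at a=8/3 m (b=L-a=16/3):
  y_2 = -Pa(L-x)(2Lx-a²-x²)/(6LEI)  [x>a] = -(-13)·(8/3)·(8-6)·(2·8·6-(8/3)²-6²)/(6·8·10000) = 1547/202500 m
Load 3 — point force P=6 kN at a=16/5 m (b=L-a=24/5):
  y_3 = -Pa(L-x)(2Lx-a²-x²)/(6LEI)  [x>a] = -6·(16/5)·(8-6)·(2·8·6-(16/5)²-6²)/(6·8·10000) = -311/78125 m
Superposition: y = Σ y_i = 235847/50625000 m ≈ 0.004659 m

y(6) = 235847/50625000 m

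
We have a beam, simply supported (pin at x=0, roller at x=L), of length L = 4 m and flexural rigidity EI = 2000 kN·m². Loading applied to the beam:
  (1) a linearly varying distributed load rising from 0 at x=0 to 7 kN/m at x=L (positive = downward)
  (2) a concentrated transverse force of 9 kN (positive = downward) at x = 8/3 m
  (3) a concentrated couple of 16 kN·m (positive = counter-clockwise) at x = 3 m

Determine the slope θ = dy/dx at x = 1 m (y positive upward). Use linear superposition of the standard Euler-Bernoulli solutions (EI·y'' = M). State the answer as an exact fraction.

Load 1 — triangular load w₀=7 kN/m (0→w₀ over full span):
  θ_1 = -w₀(7L⁴-30L²x²+15x⁴)/(360LEI) = -7·(7·4⁴-30·4²·1²+15·1⁴)/(360·4·2000) = -9289/2880000 rad
Load 2 — point force P=9 kN at a=8/3 m (b=L-a=4/3):
  θ_2 = -Pb(L²-b²-3x²)/(6LEI)  [x≤a] = -9·(4/3)·(4²-(4/3)²-3·1²)/(6·4·2000) = -101/36000 rad
Load 3 — applied couple M₀=16 kN·m at a=3 m (b=L-a=1):
  θ_3 = (M₀x²/(2L)+C₁)/EI  [x≤a] with C₁=M₀(3b²-L²)/(6L)=-26/3 = (16·1²/(2·4)+(-26/3))/2000 = -1/300 rad
Superposition: θ = Σ θ_i = -26969/2880000 rad ≈ -0.009364 rad

θ(1) = -26969/2880000 rad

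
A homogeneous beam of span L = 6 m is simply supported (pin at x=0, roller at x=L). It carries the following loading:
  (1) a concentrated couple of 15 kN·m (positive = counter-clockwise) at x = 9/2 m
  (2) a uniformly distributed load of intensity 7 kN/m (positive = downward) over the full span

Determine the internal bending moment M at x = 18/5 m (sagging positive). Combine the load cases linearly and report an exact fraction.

M(18/5) = 981/25 kN·m

Load 1 — applied couple M₀=15 kN·m at a=9/2 m (b=L-a=3/2):
  M_1 = M₀x/L  [x≤a] = 15·(18/5)/6 = 9 kN·m
Load 2 — uniform load w=7 kN/m over full span:
  M_2 = wx(L-x)/2 = 7·(18/5)·(6-(18/5))/2 = 756/25 kN·m
Superposition: M = Σ M_i = 981/25 kN·m ≈ 39.240000 kN·m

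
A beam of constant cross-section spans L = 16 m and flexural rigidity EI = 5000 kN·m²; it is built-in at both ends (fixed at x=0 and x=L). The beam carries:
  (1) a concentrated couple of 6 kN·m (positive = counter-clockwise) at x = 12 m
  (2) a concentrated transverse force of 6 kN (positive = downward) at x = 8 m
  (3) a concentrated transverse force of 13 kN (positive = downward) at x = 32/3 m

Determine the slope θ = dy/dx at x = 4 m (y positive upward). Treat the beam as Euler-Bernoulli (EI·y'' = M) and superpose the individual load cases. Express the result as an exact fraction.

θ(4) = -1507/120000 rad

Load 1 — applied couple M₀=6 kN·m at a=12 m (b=L-a=4):
  θ_1 = (R_Ax²/2 - M_Ax)/EI  [x≤a] with R_A=27/64, M_A=15/8 = ((27/64)·4²/2 - (15/8)·4)/5000 = -33/40000 rad
Load 2 — point force P=6 kN at a=8 m (b=L-a=8):
  θ_2 = -Pb²x(2aL-(3a+b)x)/(2L³EI)  [x≤a] = -6·8²·4·(2·8·16-(3·8+8)·4)/(2·16³·5000) = -3/625 rad
Load 3 — point force P=13 kN at a=32/3 m (b=L-a=16/3):
  θ_3 = -Pb²x(2aL-(3a+b)x)/(2L³EI)  [x≤a] = -13·(16/3)²·4·(2·(32/3)·16-(3·(32/3)+(16/3))·4)/(2·16³·5000) = -13/1875 rad
Superposition: θ = Σ θ_i = -1507/120000 rad ≈ -0.012558 rad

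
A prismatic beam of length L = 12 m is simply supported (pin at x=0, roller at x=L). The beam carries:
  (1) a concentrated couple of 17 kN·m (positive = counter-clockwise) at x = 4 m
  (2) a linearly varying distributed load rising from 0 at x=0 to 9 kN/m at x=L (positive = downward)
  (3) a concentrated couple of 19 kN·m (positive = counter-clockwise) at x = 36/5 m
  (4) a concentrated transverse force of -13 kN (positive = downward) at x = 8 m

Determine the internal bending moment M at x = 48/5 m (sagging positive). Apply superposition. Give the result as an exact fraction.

Load 1 — applied couple M₀=17 kN·m at a=4 m (b=L-a=8):
  M_1 = M₀x/L - M₀  [x>a] = 17·(48/5)/12 - 17 = -17/5 kN·m
Load 2 — triangular load w₀=9 kN/m (0→w₀ over full span):
  M_2 = w₀Lx/6 - w₀x³/(6L) = 9·12·(48/5)/6 - 9·(48/5)³/(6·12) = 7776/125 kN·m
Load 3 — applied couple M₀=19 kN·m at a=36/5 m (b=L-a=24/5):
  M_3 = M₀x/L - M₀  [x>a] = 19·(48/5)/12 - 19 = -19/5 kN·m
Load 4 — point force P=-13 kN at a=8 m (b=L-a=4):
  M_4 = Pa(L-x)/L  [x>a] = (-13)·8·(12-(48/5))/12 = -104/5 kN·m
Superposition: M = Σ M_i = 4276/125 kN·m ≈ 34.208000 kN·m

M(48/5) = 4276/125 kN·m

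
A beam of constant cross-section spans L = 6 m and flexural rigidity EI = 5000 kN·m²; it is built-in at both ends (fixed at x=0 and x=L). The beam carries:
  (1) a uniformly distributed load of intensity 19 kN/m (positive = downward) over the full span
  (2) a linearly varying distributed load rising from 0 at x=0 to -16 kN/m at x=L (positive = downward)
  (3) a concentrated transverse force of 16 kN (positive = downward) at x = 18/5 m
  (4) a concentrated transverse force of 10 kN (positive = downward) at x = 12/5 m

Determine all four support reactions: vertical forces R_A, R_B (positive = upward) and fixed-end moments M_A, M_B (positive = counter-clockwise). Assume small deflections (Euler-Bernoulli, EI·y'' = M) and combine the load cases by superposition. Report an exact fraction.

R_A = 6839/125 kN, M_A = 6957/125 kN·m, R_B = 4661/125 kN, M_B = -5973/125 kN·m

Load 1 — uniform load w=19 kN/m over full span:
  R_A = wL/2 = 19·6/2 = 57 kN
  M_A = wL²/12 = 19·6²/12 = 57 kN·m
  R_B = wL/2 = 19·6/2 = 57 kN
  M_B = -wL²/12 = -19·6²/12 = -57 kN·m
Load 2 — triangular load w₀=-16 kN/m (0→w₀ over full span):
  R_A = 3w₀L/20 = 3·(-16)·6/20 = -72/5 kN
  M_A = w₀L²/30 = (-16)·6²/30 = -96/5 kN·m
  R_B = 7w₀L/20 = 7·(-16)·6/20 = -168/5 kN
  M_B = -w₀L²/20 = -(-16)·6²/20 = 144/5 kN·m
Load 3 — point force P=16 kN at a=18/5 m (b=L-a=12/5):
  R_A = Pb²(3a+b)/L³ = 16·(12/5)²·(3·(18/5)+(12/5))/6³ = 704/125 kN
  M_A = Pab²/L² = 16·(18/5)·(12/5)²/6² = 1152/125 kN·m
  R_B = Pa²(a+3b)/L³ = 16·(18/5)²·((18/5)+3·(12/5))/6³ = 1296/125 kN
  M_B = -Pa²b/L² = -16·(18/5)²·(12/5)/6² = -1728/125 kN·m
Load 4 — point force P=10 kN at a=12/5 m (b=L-a=18/5):
  R_A = Pb²(3a+b)/L³ = 10·(18/5)²·(3·(12/5)+(18/5))/6³ = 162/25 kN
  M_A = Pab²/L² = 10·(12/5)·(18/5)²/6² = 216/25 kN·m
  R_B = Pa²(a+3b)/L³ = 10·(12/5)²·((12/5)+3·(18/5))/6³ = 88/25 kN
  M_B = -Pa²b/L² = -10·(12/5)²·(18/5)/6² = -144/25 kN·m
Superposition: R_A = 6839/125 kN, M_A = 6957/125 kN·m, R_B = 4661/125 kN, M_B = -5973/125 kN·m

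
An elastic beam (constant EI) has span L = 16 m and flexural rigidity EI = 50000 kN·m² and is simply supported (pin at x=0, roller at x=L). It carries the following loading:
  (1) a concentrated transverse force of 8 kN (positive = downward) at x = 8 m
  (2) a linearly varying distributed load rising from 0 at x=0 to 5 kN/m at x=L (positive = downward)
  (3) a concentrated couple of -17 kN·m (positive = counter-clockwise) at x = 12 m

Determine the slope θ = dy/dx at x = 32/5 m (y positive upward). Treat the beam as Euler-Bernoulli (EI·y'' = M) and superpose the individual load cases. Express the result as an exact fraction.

Load 1 — point force P=8 kN at a=8 m (b=L-a=8):
  θ_1 = -Pb(L²-b²-3x²)/(6LEI)  [x≤a] = -8·8·(16²-8²-3·(32/5)²)/(6·16·50000) = -72/78125 rad
Load 2 — triangular load w₀=5 kN/m (0→w₀ over full span):
  θ_2 = -w₀(7L⁴-30L²x²+15x⁴)/(360LEI) = -5·(7·16⁴-30·16²·(32/5)²+15·(32/5)⁴)/(360·16·50000) = -10336/3515625 rad
Load 3 — applied couple M₀=-17 kN·m at a=12 m (b=L-a=4):
  θ_3 = (M₀x²/(2L)+C₁)/EI  [x≤a] with C₁=M₀(3b²-L²)/(6L)=221/6 = ((-17)·(32/5)²/(2·16)+(221/6))/50000 = 2261/7500000 rad
Superposition: θ = Σ θ_i = -400517/112500000 rad ≈ -0.003560 rad

θ(32/5) = -400517/112500000 rad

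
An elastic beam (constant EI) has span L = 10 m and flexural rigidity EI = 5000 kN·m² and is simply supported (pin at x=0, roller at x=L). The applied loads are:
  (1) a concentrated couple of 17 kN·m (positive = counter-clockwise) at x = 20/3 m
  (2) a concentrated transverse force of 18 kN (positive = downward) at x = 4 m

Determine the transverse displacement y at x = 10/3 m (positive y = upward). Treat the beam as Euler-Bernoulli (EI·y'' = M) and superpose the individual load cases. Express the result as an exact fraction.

y(10/3) = -14977/202500 m

Load 1 — applied couple M₀=17 kN·m at a=20/3 m (b=L-a=10/3):
  y_1 = (M₀x³/(6L)+C₁x)/EI  [x≤a] with C₁=M₀(3b²-L²)/(6L)=-170/9 = (17·(10/3)³/(6·10)+(-170/9)·(10/3))/5000 = -17/1620 m
Load 2 — point force P=18 kN at a=4 m (b=L-a=6):
  y_2 = -Pbx(L²-b²-x²)/(6LEI)  [x≤a] = -18·6·(10/3)·(10²-6²-(10/3)²)/(6·10·5000) = -119/1875 m
Superposition: y = Σ y_i = -14977/202500 m ≈ -0.073960 m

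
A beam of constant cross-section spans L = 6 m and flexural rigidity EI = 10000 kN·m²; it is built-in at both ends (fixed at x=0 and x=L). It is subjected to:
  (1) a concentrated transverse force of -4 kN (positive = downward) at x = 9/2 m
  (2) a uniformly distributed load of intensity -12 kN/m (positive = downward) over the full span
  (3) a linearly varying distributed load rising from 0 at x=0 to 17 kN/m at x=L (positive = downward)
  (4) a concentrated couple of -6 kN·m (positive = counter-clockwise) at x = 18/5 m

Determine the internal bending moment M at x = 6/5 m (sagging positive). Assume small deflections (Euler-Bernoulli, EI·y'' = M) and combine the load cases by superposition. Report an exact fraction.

Load 1 — point force P=-4 kN at a=9/2 m (b=L-a=3/2):
  M_1 = Pb²(3a+b)x/L³ - Pab²/L²  [x≤a] = (-4)·(3/2)²·(3·(9/2)+(3/2))·(6/5)/6³ - (-4)·(9/2)·(3/2)²/6² = 3/8 kN·m
Load 2 — uniform load w=-12 kN/m over full span:
  M_2 = wLx/2 - wL²/12 - wx²/2 = (-12)·6·(6/5)/2 - (-12)·6²/12 - (-12)·(6/5)²/2 = 36/25 kN·m
Load 3 — triangular load w₀=17 kN/m (0→w₀ over full span):
  M_3 = 3w₀Lx/20 - w₀L²/30 - w₀x³/(6L) = 3·17·6·(6/5)/20 - 17·6²/30 - 17·(6/5)³/(6·6) = -357/125 kN·m
Load 4 — applied couple M₀=-6 kN·m at a=18/5 m (b=L-a=12/5):
  M_4 = R_Ax - M_A  [x≤a] with R_A=-36/25, M_A=-48/25 = (-36/25)·(6/5) - (-48/25) = 24/125 kN·m
Superposition: M = Σ M_i = -849/1000 kN·m ≈ -0.849000 kN·m

M(6/5) = -849/1000 kN·m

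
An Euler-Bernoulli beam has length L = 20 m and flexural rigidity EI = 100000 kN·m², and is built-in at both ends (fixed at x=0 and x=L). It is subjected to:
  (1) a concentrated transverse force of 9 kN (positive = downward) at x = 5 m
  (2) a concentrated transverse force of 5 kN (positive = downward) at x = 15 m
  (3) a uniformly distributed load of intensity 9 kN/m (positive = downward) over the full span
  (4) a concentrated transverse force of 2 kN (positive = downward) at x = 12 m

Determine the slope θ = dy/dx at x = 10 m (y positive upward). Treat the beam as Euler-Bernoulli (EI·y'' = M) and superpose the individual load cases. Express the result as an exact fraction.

Load 1 — point force P=9 kN at a=5 m (b=L-a=15):
  θ_1 = Pa²(L-x)(2bL-(3b+a)(L-x))/(2L³EI)  [x>a] = 9·5²·(20-10)·(2·15·20-(3·15+5)·(20-10))/(2·20³·100000) = 9/64000 rad
Load 2 — point force P=5 kN at a=15 m (b=L-a=5):
  θ_2 = -Pb²x(2aL-(3a+b)x)/(2L³EI)  [x≤a] = -5·5²·10·(2·15·20-(3·15+5)·10)/(2·20³·100000) = -1/12800 rad
Load 3 — uniform load w=9 kN/m over full span:
  θ_3 = -wx(L-x)(L-2x)/(12EI) = -9·10·(20-10)·(20-2·10)/(12·100000) = 0 rad
Load 4 — point force P=2 kN at a=12 m (b=L-a=8):
  θ_4 = -Pb²x(2aL-(3a+b)x)/(2L³EI)  [x≤a] = -2·8²·10·(2·12·20-(3·12+8)·10)/(2·20³·100000) = -1/31250 rad
Superposition: θ = Σ θ_i = 61/2000000 rad ≈ 0.000030 rad

θ(10) = 61/2000000 rad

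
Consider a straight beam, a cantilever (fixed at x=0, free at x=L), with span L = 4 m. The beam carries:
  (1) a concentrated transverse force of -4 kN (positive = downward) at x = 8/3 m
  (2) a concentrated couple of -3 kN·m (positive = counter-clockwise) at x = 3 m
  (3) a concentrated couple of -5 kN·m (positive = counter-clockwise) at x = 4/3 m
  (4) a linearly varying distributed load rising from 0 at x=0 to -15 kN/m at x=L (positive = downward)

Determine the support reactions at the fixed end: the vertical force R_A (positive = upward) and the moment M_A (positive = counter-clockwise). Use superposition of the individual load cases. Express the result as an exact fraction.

R_A = -34 kN, M_A = -248/3 kN·m

Load 1 — point force P=-4 kN at a=8/3 m (b=L-a=4/3):
  R_A = P = (-4) = -4 kN
  M_A = Pa = (-4)·(8/3) = -32/3 kN·m
Load 2 — applied couple M₀=-3 kN·m at a=3 m (b=L-a=1):
  R_A = 0 kN
  M_A = -M₀ = -(-3) = 3 kN·m
Load 3 — applied couple M₀=-5 kN·m at a=4/3 m (b=L-a=8/3):
  R_A = 0 kN
  M_A = -M₀ = -(-5) = 5 kN·m
Load 4 — triangular load w₀=-15 kN/m (0→w₀ over full span):
  R_A = w₀L/2 = (-15)·4/2 = -30 kN
  M_A = w₀L²/3 = (-15)·4²/3 = -80 kN·m
Superposition: R_A = -34 kN, M_A = -248/3 kN·m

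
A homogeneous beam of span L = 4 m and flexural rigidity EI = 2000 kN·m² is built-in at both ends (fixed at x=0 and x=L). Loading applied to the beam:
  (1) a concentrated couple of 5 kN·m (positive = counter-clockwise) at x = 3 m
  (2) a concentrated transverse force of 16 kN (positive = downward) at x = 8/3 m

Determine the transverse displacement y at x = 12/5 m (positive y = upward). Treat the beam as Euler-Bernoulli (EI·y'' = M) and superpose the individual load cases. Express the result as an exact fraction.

Load 1 — applied couple M₀=5 kN·m at a=3 m (b=L-a=1):
  y_1 = (R_Ax³/6 - M_Ax²/2)/EI  [x≤a] with R_A=45/32, M_A=25/16 = ((45/32)·(12/5)³/6 - (25/16)·(12/5)²/2)/2000 = -63/100000 m
Load 2 — point force P=16 kN at a=8/3 m (b=L-a=4/3):
  y_2 = -Pb²x²(3aL-(3a+b)x)/(6L³EI)  [x≤a] = -16·(4/3)²·(12/5)²·(3·(8/3)·4-(3·(8/3)+(4/3))·(12/5))/(6·4³·2000) = -32/15625 m
Superposition: y = Σ y_i = -1339/500000 m ≈ -0.002678 m

y(12/5) = -1339/500000 m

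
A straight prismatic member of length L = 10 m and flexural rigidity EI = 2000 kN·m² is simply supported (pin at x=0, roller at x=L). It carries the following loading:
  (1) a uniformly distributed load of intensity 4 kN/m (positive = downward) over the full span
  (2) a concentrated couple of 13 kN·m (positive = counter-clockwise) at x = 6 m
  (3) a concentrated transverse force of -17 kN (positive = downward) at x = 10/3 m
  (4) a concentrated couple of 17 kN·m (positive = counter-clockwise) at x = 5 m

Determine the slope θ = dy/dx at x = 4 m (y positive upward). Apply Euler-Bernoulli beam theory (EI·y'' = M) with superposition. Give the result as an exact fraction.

θ(4) = -41527/3240000 rad

Load 1 — uniform load w=4 kN/m over full span:
  θ_1 = -w(L³-6Lx²+4x³)/(24EI) = -4·(10³-6·10·4²+4·4³)/(24·2000) = -37/1500 rad
Load 2 — applied couple M₀=13 kN·m at a=6 m (b=L-a=4):
  θ_2 = (M₀x²/(2L)+C₁)/EI  [x≤a] with C₁=M₀(3b²-L²)/(6L)=-169/15 = (13·4²/(2·10)+(-169/15))/2000 = -13/30000 rad
Load 3 — point force P=-17 kN at a=10/3 m (b=L-a=20/3):
  θ_3 = -Pa(2L²-6Lx+3x²+a²)/(6LEI)  [x>a] = -(-17)·(10/3)·(2·10²-6·10·4+3·4²+(10/3)²)/(6·10·2000) = 731/81000 rad
Load 4 — applied couple M₀=17 kN·m at a=5 m (b=L-a=5):
  θ_4 = (M₀x²/(2L)+C₁)/EI  [x≤a] with C₁=M₀(3b²-L²)/(6L)=-85/12 = (17·4²/(2·10)+(-85/12))/2000 = 391/120000 rad
Superposition: θ = Σ θ_i = -41527/3240000 rad ≈ -0.012817 rad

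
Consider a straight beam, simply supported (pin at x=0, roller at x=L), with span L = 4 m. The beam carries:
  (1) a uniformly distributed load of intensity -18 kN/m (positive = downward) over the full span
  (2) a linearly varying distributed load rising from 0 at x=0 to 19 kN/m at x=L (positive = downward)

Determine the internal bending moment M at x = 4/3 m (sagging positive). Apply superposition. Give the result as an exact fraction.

M(4/3) = -1376/81 kN·m

Load 1 — uniform load w=-18 kN/m over full span:
  M_1 = wx(L-x)/2 = (-18)·(4/3)·(4-(4/3))/2 = -32 kN·m
Load 2 — triangular load w₀=19 kN/m (0→w₀ over full span):
  M_2 = w₀Lx/6 - w₀x³/(6L) = 19·4·(4/3)/6 - 19·(4/3)³/(6·4) = 1216/81 kN·m
Superposition: M = Σ M_i = -1376/81 kN·m ≈ -16.987654 kN·m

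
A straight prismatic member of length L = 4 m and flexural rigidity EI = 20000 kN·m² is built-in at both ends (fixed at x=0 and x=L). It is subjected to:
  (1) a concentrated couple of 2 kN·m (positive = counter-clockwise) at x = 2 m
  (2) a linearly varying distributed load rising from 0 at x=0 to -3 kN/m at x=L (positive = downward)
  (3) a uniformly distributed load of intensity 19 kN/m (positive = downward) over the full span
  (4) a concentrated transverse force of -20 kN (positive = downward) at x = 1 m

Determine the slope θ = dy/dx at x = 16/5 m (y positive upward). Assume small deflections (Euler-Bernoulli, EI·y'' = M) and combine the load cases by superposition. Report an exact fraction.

Load 1 — applied couple M₀=2 kN·m at a=2 m (b=L-a=2):
  θ_1 = (R_Ax²/2 - M_Ax - M₀(x-a))/EI  [x>a] with R_A=3/4, M_A=1/2 = ((3/4)·(16/5)²/2 - (1/2)·(16/5) - 2·((16/5)-2))/20000 = -1/125000 rad
Load 2 — triangular load w₀=-3 kN/m (0→w₀ over full span):
  θ_2 = -w₀(2x(L-x)(L-2x)(x+2L)+x²(L-x)²)/(120LEI) = -(-3)·(2·(16/5)·(4-(16/5))·(4-2·(16/5))·((16/5)+2·4)+(16/5)²·(4-(16/5))²)/(120·4·20000) = -16/390625 rad
Load 3 — uniform load w=19 kN/m over full span:
  θ_3 = -wx(L-x)(L-2x)/(12EI) = -19·(16/5)·(4-(16/5))·(4-2·(16/5))/(12·20000) = 38/78125 rad
Load 4 — point force P=-20 kN at a=1 m (b=L-a=3):
  θ_4 = Pa²(L-x)(2bL-(3b+a)(L-x))/(2L³EI)  [x>a] = (-20)·1²·(4-(16/5))·(2·3·4-(3·3+1)·(4-(16/5)))/(2·4³·20000) = -1/10000 rad
Superposition: θ = Σ θ_i = 2109/6250000 rad ≈ 0.000337 rad

θ(16/5) = 2109/6250000 rad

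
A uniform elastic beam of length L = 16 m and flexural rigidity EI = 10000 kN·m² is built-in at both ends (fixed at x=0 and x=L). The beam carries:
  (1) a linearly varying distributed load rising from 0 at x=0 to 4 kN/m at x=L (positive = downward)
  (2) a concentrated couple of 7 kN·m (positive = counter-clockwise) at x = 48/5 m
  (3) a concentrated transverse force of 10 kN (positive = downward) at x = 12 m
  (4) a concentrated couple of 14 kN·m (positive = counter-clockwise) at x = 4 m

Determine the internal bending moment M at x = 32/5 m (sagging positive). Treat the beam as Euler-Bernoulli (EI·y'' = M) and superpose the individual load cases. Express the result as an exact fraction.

Load 1 — triangular load w₀=4 kN/m (0→w₀ over full span):
  M_1 = 3w₀Lx/20 - w₀L²/30 - w₀x³/(6L) = 3·4·16·(32/5)/20 - 4·16²/30 - 4·(32/5)³/(6·16) = 2048/125 kN·m
Load 2 — applied couple M₀=7 kN·m at a=48/5 m (b=L-a=32/5):
  M_2 = R_Ax - M_A  [x≤a] with R_A=63/100, M_A=56/25 = (63/100)·(32/5) - (56/25) = 224/125 kN·m
Load 3 — point force P=10 kN at a=12 m (b=L-a=4):
  M_3 = Pb²(3a+b)x/L³ - Pab²/L²  [x≤a] = 10·4²·(3·12+4)·(32/5)/16³ - 10·12·4²/16² = 5/2 kN·m
Load 4 — applied couple M₀=14 kN·m at a=4 m (b=L-a=12):
  M_4 = R_Ax - M_A - M₀  [x>a] with R_A=63/64, M_A=-21/8 = (63/64)·(32/5) - (-21/8) - 14 = -203/40 kN·m
Superposition: M = Σ M_i = 15601/1000 kN·m ≈ 15.601000 kN·m

M(32/5) = 15601/1000 kN·m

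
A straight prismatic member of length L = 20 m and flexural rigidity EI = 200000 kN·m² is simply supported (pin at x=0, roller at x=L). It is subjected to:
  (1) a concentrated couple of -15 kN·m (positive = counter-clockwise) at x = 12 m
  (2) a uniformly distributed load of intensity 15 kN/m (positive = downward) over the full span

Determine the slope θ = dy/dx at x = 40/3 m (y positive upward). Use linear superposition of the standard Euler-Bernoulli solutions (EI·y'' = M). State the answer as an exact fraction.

θ(40/3) = 32221/2700000 rad

Load 1 — applied couple M₀=-15 kN·m at a=12 m (b=L-a=8):
  θ_1 = (M₀x²/(2L)-M₀(x-a)+C₁)/EI  [x>a] with C₁=M₀(3b²-L²)/(6L)=26 = ((-15)·(40/3)²/(2·20)-(-15)·((40/3)-12)+26)/200000 = -31/300000 rad
Load 2 — uniform load w=15 kN/m over full span:
  θ_2 = -w(L³-6Lx²+4x³)/(24EI) = -15·(20³-6·20·(40/3)²+4·(40/3)³)/(24·200000) = 13/1080 rad
Superposition: θ = Σ θ_i = 32221/2700000 rad ≈ 0.011934 rad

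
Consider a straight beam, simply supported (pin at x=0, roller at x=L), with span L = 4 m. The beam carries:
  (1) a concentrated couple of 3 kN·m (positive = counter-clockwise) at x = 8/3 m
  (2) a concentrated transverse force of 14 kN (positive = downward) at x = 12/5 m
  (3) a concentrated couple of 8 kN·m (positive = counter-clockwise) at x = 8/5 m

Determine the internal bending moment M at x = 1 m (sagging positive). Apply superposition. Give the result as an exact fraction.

Load 1 — applied couple M₀=3 kN·m at a=8/3 m (b=L-a=4/3):
  M_1 = M₀x/L  [x≤a] = 3·1/4 = 3/4 kN·m
Load 2 — point force P=14 kN at a=12/5 m (b=L-a=8/5):
  M_2 = Pbx/L  [x≤a] = 14·(8/5)·1/4 = 28/5 kN·m
Load 3 — applied couple M₀=8 kN·m at a=8/5 m (b=L-a=12/5):
  M_3 = M₀x/L  [x≤a] = 8·1/4 = 2 kN·m
Superposition: M = Σ M_i = 167/20 kN·m ≈ 8.350000 kN·m

M(1) = 167/20 kN·m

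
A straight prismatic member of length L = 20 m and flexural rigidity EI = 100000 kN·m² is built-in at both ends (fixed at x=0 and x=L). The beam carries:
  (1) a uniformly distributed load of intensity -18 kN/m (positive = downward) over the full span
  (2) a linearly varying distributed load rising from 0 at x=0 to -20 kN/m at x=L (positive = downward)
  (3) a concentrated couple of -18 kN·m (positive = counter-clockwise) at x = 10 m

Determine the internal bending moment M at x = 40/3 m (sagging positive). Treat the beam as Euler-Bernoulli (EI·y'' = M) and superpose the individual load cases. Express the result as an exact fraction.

Load 1 — uniform load w=-18 kN/m over full span:
  M_1 = wLx/2 - wL²/12 - wx²/2 = (-18)·20·(40/3)/2 - (-18)·20²/12 - (-18)·(40/3)²/2 = -200 kN·m
Load 2 — triangular load w₀=-20 kN/m (0→w₀ over full span):
  M_2 = 3w₀Lx/20 - w₀L²/30 - w₀x³/(6L) = 3·(-20)·20·(40/3)/20 - (-20)·20²/30 - (-20)·(40/3)³/(6·20) = -11200/81 kN·m
Load 3 — applied couple M₀=-18 kN·m at a=10 m (b=L-a=10):
  M_3 = R_Ax - M_A - M₀  [x>a] with R_A=-27/20, M_A=-9/2 = (-27/20)·(40/3) - (-9/2) - (-18) = 9/2 kN·m
Superposition: M = Σ M_i = -54071/162 kN·m ≈ -333.771605 kN·m

M(40/3) = -54071/162 kN·m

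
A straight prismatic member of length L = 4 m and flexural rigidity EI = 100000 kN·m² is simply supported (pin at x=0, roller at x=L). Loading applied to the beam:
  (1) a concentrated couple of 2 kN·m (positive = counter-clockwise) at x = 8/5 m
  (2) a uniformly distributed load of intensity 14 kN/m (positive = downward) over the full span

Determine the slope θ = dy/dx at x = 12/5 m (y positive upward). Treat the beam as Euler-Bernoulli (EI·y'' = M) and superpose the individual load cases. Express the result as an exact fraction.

θ(12/5) = 1031/9375000 rad

Load 1 — applied couple M₀=2 kN·m at a=8/5 m (b=L-a=12/5):
  θ_1 = (M₀x²/(2L)-M₀(x-a)+C₁)/EI  [x>a] with C₁=M₀(3b²-L²)/(6L)=8/75 = (2·(12/5)²/(2·4)-2·((12/5)-(8/5))+(8/75))/100000 = -1/1875000 rad
Load 2 — uniform load w=14 kN/m over full span:
  θ_2 = -w(L³-6Lx²+4x³)/(24EI) = -14·(4³-6·4·(12/5)²+4·(12/5)³)/(24·100000) = 259/2343750 rad
Superposition: θ = Σ θ_i = 1031/9375000 rad ≈ 0.000110 rad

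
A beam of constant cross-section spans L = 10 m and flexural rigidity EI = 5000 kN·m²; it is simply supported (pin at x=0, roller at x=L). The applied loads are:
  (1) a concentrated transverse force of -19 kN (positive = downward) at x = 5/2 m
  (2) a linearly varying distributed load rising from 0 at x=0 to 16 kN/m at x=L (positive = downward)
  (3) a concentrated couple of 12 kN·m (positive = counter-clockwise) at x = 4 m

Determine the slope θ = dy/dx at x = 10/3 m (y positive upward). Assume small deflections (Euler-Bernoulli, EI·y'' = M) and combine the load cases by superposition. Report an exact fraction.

Load 1 — point force P=-19 kN at a=5/2 m (b=L-a=15/2):
  θ_1 = -Pa(2L²-6Lx+3x²+a²)/(6LEI)  [x>a] = -(-19)·(5/2)·(2·10²-6·10·(10/3)+3·(10/3)²+(5/2)²)/(6·10·5000) = 361/57600 rad
Load 2 — triangular load w₀=16 kN/m (0→w₀ over full span):
  θ_2 = -w₀(7L⁴-30L²x²+15x⁴)/(360LEI) = -16·(7·10⁴-30·10²·(10/3)²+15·(10/3)⁴)/(360·10·5000) = -208/6075 rad
Load 3 — applied couple M₀=12 kN·m at a=4 m (b=L-a=6):
  θ_3 = (M₀x²/(2L)+C₁)/EI  [x≤a] with C₁=M₀(3b²-L²)/(6L)=8/5 = (12·(10/3)²/(2·10)+(8/5))/5000 = 31/18750 rad
Superposition: θ = Σ θ_i = -5116217/194400000 rad ≈ -0.026318 rad

θ(10/3) = -5116217/194400000 rad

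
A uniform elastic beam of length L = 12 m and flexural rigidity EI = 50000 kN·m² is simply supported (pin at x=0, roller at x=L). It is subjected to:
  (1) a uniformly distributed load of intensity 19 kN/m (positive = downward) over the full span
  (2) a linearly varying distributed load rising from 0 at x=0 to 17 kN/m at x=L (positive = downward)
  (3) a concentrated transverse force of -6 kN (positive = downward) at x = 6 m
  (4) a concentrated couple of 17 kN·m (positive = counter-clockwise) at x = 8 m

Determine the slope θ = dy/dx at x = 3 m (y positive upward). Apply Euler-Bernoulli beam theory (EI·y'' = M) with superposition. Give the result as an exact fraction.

Load 1 — uniform load w=19 kN/m over full span:
  θ_1 = -w(L³-6Lx²+4x³)/(24EI) = -19·(12³-6·12·3²+4·3³)/(24·50000) = -1881/100000 rad
Load 2 — triangular load w₀=17 kN/m (0→w₀ over full span):
  θ_2 = -w₀(7L⁴-30L²x²+15x⁴)/(360LEI) = -17·(7·12⁴-30·12²·3²+15·3⁴)/(360·12·50000) = -67677/8000000 rad
Load 3 — point force P=-6 kN at a=6 m (b=L-a=6):
  θ_3 = -Pb(L²-b²-3x²)/(6LEI)  [x≤a] = -(-6)·6·(12²-6²-3·3²)/(6·12·50000) = 81/100000 rad
Load 4 — applied couple M₀=17 kN·m at a=8 m (b=L-a=4):
  θ_4 = (M₀x²/(2L)+C₁)/EI  [x≤a] with C₁=M₀(3b²-L²)/(6L)=-68/3 = (17·3²/(2·12)+(-68/3))/50000 = -391/1200000 rad
Superposition: θ = Σ θ_i = -642851/24000000 rad ≈ -0.026785 rad

θ(3) = -642851/24000000 rad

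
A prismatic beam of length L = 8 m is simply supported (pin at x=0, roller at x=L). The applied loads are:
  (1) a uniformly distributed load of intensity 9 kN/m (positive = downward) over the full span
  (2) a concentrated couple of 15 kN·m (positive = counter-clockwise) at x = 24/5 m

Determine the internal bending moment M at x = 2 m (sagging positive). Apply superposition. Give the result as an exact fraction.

M(2) = 231/4 kN·m

Load 1 — uniform load w=9 kN/m over full span:
  M_1 = wx(L-x)/2 = 9·2·(8-2)/2 = 54 kN·m
Load 2 — applied couple M₀=15 kN·m at a=24/5 m (b=L-a=16/5):
  M_2 = M₀x/L  [x≤a] = 15·2/8 = 15/4 kN·m
Superposition: M = Σ M_i = 231/4 kN·m ≈ 57.750000 kN·m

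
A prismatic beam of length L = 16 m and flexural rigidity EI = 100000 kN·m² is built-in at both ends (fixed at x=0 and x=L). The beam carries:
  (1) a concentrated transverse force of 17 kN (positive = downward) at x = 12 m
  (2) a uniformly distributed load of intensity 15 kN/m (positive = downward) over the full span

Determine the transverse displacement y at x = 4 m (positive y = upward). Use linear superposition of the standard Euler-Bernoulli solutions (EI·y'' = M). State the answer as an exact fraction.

y(4) = -4541/300000 m

Load 1 — point force P=17 kN at a=12 m (b=L-a=4):
  y_1 = -Pb²x²(3aL-(3a+b)x)/(6L³EI)  [x≤a] = -17·4²·4²·(3·12·16-(3·12+4)·4)/(6·16³·100000) = -221/300000 m
Load 2 — uniform load w=15 kN/m over full span:
  y_2 = -wx²(L-x)²/(24EI) = -15·4²·(16-4)²/(24·100000) = -9/625 m
Superposition: y = Σ y_i = -4541/300000 m ≈ -0.015137 m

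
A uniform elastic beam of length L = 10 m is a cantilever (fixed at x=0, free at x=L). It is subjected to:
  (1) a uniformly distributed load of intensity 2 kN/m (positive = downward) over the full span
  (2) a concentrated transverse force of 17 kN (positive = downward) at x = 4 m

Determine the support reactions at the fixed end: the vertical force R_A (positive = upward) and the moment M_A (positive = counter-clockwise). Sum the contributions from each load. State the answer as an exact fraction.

Load 1 — uniform load w=2 kN/m over full span:
  R_A = wL = 2·10 = 20 kN
  M_A = wL²/2 = 2·10²/2 = 100 kN·m
Load 2 — point force P=17 kN at a=4 m (b=L-a=6):
  R_A = P = 17 kN
  M_A = Pa = 17·4 = 68 kN·m
Superposition: R_A = 37 kN, M_A = 168 kN·m

R_A = 37 kN, M_A = 168 kN·m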